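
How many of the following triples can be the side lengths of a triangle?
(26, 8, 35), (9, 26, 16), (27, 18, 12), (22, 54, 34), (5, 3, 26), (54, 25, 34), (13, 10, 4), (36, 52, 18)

(8,26,35): 8+26 ≤ 35 → not valid
(9,16,26): 9+16 ≤ 26 → not valid
(12,18,27): 12+18 > 27 → valid
(22,34,54): 22+34 > 54 → valid
(3,5,26): 3+5 ≤ 26 → not valid
(25,34,54): 25+34 > 54 → valid
(4,10,13): 4+10 > 13 → valid
(18,36,52): 18+36 > 52 → valid
5 of the 8 triples form a triangle.

5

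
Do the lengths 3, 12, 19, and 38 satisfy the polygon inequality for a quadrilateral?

No

For a quadrilateral, each side must be shorter than the sum of the others.
Here the longest side is 38, but the remaining 3 sides sum to only 34.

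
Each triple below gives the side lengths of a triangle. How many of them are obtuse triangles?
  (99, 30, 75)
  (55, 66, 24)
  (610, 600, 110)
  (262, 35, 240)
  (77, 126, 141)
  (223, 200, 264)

(99,30,75): 30²+75² = 6525 < 9801 = 99² → obtuse
(55,66,24): 24²+55² = 3601 < 4356 = 66² → obtuse
(610,600,110): 110²+600² = 372100 = 610² → right
(262,35,240): 35²+240² = 58825 < 68644 = 262² → obtuse
(77,126,141): 77²+126² = 21805 > 19881 = 141² → acute
(223,200,264): 200²+223² = 89729 > 69696 = 264² → acute
3 of the 6 are obtuse.

3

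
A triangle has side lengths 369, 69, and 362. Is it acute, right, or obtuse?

Compare the square of the longest side to the sum of squares of the other two: 69² + 362² = 135805 < 136161 = 369².

obtuse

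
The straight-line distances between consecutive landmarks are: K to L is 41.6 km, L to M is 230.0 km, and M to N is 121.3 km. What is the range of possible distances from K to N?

The maximum is all hops collinear in one direction: 41.6 + 230.0 + 121.3 = 392.9.
The longest hop is 230.0; the others sum to 162.9. Folding the others back against it leaves at least 230.0 − 162.9 = 67.1.

67.1 ≤ KN ≤ 392.9 km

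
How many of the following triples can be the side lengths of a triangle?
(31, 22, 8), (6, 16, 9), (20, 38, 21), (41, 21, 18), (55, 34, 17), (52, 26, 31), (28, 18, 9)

(8,22,31): 8+22 ≤ 31 → not valid
(6,9,16): 6+9 ≤ 16 → not valid
(20,21,38): 20+21 > 38 → valid
(18,21,41): 18+21 ≤ 41 → not valid
(17,34,55): 17+34 ≤ 55 → not valid
(26,31,52): 26+31 > 52 → valid
(9,18,28): 9+18 ≤ 28 → not valid
2 of the 7 triples form a triangle.

2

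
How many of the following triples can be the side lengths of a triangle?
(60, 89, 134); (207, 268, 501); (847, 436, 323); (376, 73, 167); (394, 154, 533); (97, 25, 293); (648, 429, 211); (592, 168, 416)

2

(60,89,134): 60+89 > 134 → valid
(207,268,501): 207+268 ≤ 501 → not valid
(323,436,847): 323+436 ≤ 847 → not valid
(73,167,376): 73+167 ≤ 376 → not valid
(154,394,533): 154+394 > 533 → valid
(25,97,293): 25+97 ≤ 293 → not valid
(211,429,648): 211+429 ≤ 648 → not valid
(168,416,592): 168+416 ≤ 592 → not valid
2 of the 8 triples form a triangle.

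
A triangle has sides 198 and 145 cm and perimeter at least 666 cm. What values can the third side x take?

Triangle inequality alone gives 53 < x < 343.
The perimeter condition gives x ≥ 666 − 198 − 145 = 323.
Intersecting the two: 323 ≤ x < 343.

323 ≤ x < 343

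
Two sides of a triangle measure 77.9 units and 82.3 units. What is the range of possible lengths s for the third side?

4.4 < s < 160.2

By the triangle inequality, s must be less than 77.9 + 82.3 = 160.2 and greater than |77.9 − 82.3| = 4.4.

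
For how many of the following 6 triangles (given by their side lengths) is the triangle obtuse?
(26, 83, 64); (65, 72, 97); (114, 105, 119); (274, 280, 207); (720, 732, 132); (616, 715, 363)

(26,83,64): 26²+64² = 4772 < 6889 = 83² → obtuse
(65,72,97): 65²+72² = 9409 = 97² → right
(114,105,119): 105²+114² = 24021 > 14161 = 119² → acute
(274,280,207): 207²+274² = 117925 > 78400 = 280² → acute
(720,732,132): 132²+720² = 535824 = 732² → right
(616,715,363): 363²+616² = 511225 = 715² → right
1 of the 6 is obtuse.

1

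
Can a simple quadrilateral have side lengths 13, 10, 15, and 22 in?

A quadrilateral exists iff every side is shorter than the sum of the others — equivalently, the longest side is less than the sum of the rest.
Longest side 22 < 38 (sum of the remaining 3), so yes.

Yes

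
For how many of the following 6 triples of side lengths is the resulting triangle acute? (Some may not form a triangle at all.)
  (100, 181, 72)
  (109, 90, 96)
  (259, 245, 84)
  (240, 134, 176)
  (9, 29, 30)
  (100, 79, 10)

2

(100,181,72): 72+100 ≤ 181, not a triangle
(109,90,96): 90²+96² = 17316 > 11881 = 109² → acute
(259,245,84): 84²+245² = 67081 = 259² → right
(240,134,176): 134²+176² = 48932 < 57600 = 240² → obtuse
(9,29,30): 9²+29² = 922 > 900 = 30² → acute
(100,79,10): 10+79 ≤ 100, not a triangle
2 of the 6 are acute.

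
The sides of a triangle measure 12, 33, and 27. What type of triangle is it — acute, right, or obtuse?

obtuse

Compare the square of the longest side to the sum of squares of the other two: 12² + 27² = 873 < 1089 = 33².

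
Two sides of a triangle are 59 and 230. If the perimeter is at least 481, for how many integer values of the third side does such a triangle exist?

Triangle inequality: 171 < x < 289. Perimeter ≥ 481 gives x ≥ 481 − 59 − 230 = 192.
So 192 ≤ x < 289; integers 192 through 288: 97 values.

97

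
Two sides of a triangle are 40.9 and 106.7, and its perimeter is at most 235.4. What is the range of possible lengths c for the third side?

Triangle inequality alone gives 65.8 < c < 147.6.
The perimeter condition gives c ≤ 235.4 − 40.9 − 106.7 = 87.8.
Intersecting the two: 65.8 < c ≤ 87.8.

65.8 < c ≤ 87.8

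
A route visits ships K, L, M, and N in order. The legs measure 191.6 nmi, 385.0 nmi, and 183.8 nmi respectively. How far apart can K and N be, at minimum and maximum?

9.6 ≤ KN ≤ 760.4 nmi

The maximum is all hops collinear in one direction: 191.6 + 385.0 + 183.8 = 760.4.
The longest hop is 385.0; the others sum to 375.4. Folding the others back against it leaves at least 385.0 − 375.4 = 9.6.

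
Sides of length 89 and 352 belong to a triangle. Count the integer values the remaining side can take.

The third side lies in the open interval (263, 441).
Integers from 264 to 440 inclusive: 440 − 264 + 1 = 177.

177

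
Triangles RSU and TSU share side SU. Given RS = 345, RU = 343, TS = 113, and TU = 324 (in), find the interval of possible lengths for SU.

211 < SU < 437

From triangle RSU: |345 − 343| < SU < 345 + 343, i.e. 2 < SU < 688.
From triangle TSU: 211 < SU < 437.
Both must hold, so SU lies in the intersection.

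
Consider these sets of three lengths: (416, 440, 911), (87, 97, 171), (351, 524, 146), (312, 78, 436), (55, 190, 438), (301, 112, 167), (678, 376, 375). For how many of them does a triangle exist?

2

(416,440,911): 416+440 ≤ 911 → not valid
(87,97,171): 87+97 > 171 → valid
(146,351,524): 146+351 ≤ 524 → not valid
(78,312,436): 78+312 ≤ 436 → not valid
(55,190,438): 55+190 ≤ 438 → not valid
(112,167,301): 112+167 ≤ 301 → not valid
(375,376,678): 375+376 > 678 → valid
2 of the 7 triples form a triangle.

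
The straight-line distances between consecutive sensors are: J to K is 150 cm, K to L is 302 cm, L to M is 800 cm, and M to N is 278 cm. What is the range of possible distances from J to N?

70 ≤ JN ≤ 1530 cm

The maximum is all hops collinear in one direction: 150 + 302 + 800 + 278 = 1530.
The longest hop is 800; the others sum to 730. Folding the others back against it leaves at least 800 − 730 = 70.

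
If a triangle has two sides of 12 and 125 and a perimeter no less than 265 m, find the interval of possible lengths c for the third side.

Triangle inequality alone gives 113 < c < 137.
The perimeter condition gives c ≥ 265 − 12 − 125 = 128.
Intersecting the two: 128 ≤ c < 137.

128 ≤ c < 137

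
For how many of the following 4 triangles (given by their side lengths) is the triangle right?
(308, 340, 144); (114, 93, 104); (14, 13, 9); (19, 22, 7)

1

(308,340,144): 144²+308² = 115600 = 340² → right
(114,93,104): 93²+104² = 19465 > 12996 = 114² → acute
(14,13,9): 9²+13² = 250 > 196 = 14² → acute
(19,22,7): 7²+19² = 410 < 484 = 22² → obtuse
1 of the 4 is right.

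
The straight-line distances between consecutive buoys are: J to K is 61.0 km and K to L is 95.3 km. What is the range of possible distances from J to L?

34.3 ≤ JL ≤ 156.3 km

By the triangle inequality, |61.0 − 95.3| ≤ JL ≤ 61.0 + 95.3.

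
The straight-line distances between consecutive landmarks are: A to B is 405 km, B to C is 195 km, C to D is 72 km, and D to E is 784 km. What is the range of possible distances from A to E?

112 ≤ AE ≤ 1456 km

The maximum is all hops collinear in one direction: 405 + 195 + 72 + 784 = 1456.
The longest hop is 784; the others sum to 672. Folding the others back against it leaves at least 784 − 672 = 112.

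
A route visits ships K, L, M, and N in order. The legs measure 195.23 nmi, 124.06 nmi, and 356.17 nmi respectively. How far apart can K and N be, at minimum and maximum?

The maximum is all hops collinear in one direction: 195.23 + 124.06 + 356.17 = 675.46.
The longest hop is 356.17; the others sum to 319.29. Folding the others back against it leaves at least 356.17 − 319.29 = 36.88.

36.88 ≤ KN ≤ 675.46 nmi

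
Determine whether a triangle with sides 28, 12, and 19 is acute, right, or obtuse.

Compare the square of the longest side to the sum of squares of the other two: 12² + 19² = 505 < 784 = 28².

obtuse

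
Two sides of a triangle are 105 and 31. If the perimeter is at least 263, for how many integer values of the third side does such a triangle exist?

9

Triangle inequality: 74 < x < 136. Perimeter ≥ 263 gives x ≥ 263 − 105 − 31 = 127.
So 127 ≤ x < 136; integers 127 through 135: 9 values.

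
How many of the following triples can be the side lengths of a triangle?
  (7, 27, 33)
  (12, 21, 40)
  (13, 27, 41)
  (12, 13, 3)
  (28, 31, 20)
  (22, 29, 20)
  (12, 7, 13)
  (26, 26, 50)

(7,27,33): 7+27 > 33 → valid
(12,21,40): 12+21 ≤ 40 → not valid
(13,27,41): 13+27 ≤ 41 → not valid
(3,12,13): 3+12 > 13 → valid
(20,28,31): 20+28 > 31 → valid
(20,22,29): 20+22 > 29 → valid
(7,12,13): 7+12 > 13 → valid
(26,26,50): 26+26 > 50 → valid
6 of the 8 triples form a triangle.

6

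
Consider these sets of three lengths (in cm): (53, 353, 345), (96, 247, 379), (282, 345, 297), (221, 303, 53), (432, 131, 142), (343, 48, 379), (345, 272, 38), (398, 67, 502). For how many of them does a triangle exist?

3

(53,345,353): 53+345 > 353 → valid
(96,247,379): 96+247 ≤ 379 → not valid
(282,297,345): 282+297 > 345 → valid
(53,221,303): 53+221 ≤ 303 → not valid
(131,142,432): 131+142 ≤ 432 → not valid
(48,343,379): 48+343 > 379 → valid
(38,272,345): 38+272 ≤ 345 → not valid
(67,398,502): 67+398 ≤ 502 → not valid
3 of the 8 triples form a triangle.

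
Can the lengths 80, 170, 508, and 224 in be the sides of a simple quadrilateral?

No

For a quadrilateral, each side must be shorter than the sum of the others.
Here the longest side is 508, but the remaining 3 sides sum to only 474.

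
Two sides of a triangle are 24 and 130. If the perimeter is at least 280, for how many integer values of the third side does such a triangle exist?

28

Triangle inequality: 106 < x < 154. Perimeter ≥ 280 gives x ≥ 280 − 24 − 130 = 126.
So 126 ≤ x < 154; integers 126 through 153: 28 values.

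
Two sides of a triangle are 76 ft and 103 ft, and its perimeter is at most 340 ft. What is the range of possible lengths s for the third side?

27 < s ≤ 161

Triangle inequality alone gives 27 < s < 179.
The perimeter condition gives s ≤ 340 − 76 − 103 = 161.
Intersecting the two: 27 < s ≤ 161.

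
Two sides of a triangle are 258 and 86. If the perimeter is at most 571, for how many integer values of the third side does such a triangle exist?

55

Triangle inequality: 172 < x < 344. Perimeter ≤ 571 gives x ≤ 571 − 258 − 86 = 227.
So 172 < x ≤ 227; integers 173 through 227: 55 values.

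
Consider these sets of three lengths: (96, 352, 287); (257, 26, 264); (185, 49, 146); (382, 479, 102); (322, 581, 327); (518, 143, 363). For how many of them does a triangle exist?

5

(96,287,352): 96+287 > 352 → valid
(26,257,264): 26+257 > 264 → valid
(49,146,185): 49+146 > 185 → valid
(102,382,479): 102+382 > 479 → valid
(322,327,581): 322+327 > 581 → valid
(143,363,518): 143+363 ≤ 518 → not valid
5 of the 6 triples form a triangle.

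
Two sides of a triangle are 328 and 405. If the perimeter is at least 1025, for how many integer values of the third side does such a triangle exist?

441

Triangle inequality: 77 < x < 733. Perimeter ≥ 1025 gives x ≥ 1025 − 328 − 405 = 292.
So 292 ≤ x < 733; integers 292 through 732: 441 values.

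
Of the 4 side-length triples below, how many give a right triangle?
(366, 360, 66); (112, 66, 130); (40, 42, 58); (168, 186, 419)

(366,360,66): 66²+360² = 133956 = 366² → right
(112,66,130): 66²+112² = 16900 = 130² → right
(40,42,58): 40²+42² = 3364 = 58² → right
(168,186,419): 168+186 ≤ 419, not a triangle
3 of the 4 are right.

3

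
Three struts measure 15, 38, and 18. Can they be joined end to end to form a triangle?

No

The longest side is 38, but the other two sum to only 33.
33 < 38, so the triangle inequality fails.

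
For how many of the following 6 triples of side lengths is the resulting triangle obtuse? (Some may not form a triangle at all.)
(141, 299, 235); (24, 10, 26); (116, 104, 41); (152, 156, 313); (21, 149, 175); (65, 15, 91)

(141,299,235): 141²+235² = 75106 < 89401 = 299² → obtuse
(24,10,26): 10²+24² = 676 = 26² → right
(116,104,41): 41²+104² = 12497 < 13456 = 116² → obtuse
(152,156,313): 152+156 ≤ 313, not a triangle
(21,149,175): 21+149 ≤ 175, not a triangle
(65,15,91): 15+65 ≤ 91, not a triangle
2 of the 6 are obtuse.

2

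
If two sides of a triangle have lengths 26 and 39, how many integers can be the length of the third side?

The third side lies in the open interval (13, 65).
Integers from 14 to 64 inclusive: 64 − 14 + 1 = 51.

51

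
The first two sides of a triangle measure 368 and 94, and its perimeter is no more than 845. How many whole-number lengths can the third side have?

Triangle inequality: 274 < x < 462. Perimeter ≤ 845 gives x ≤ 845 − 368 − 94 = 383.
So 274 < x ≤ 383; integers 275 through 383: 109 values.

109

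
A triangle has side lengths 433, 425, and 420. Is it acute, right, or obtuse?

acute

Compare the square of the longest side to the sum of squares of the other two: 420² + 425² = 357025 > 187489 = 433².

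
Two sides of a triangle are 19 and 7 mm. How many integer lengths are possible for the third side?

13

The third side lies in the open interval (12, 26).
Integers from 13 to 25 inclusive: 25 − 13 + 1 = 13.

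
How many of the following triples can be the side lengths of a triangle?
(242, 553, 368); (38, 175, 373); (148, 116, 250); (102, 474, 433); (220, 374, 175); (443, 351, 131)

(242,368,553): 242+368 > 553 → valid
(38,175,373): 38+175 ≤ 373 → not valid
(116,148,250): 116+148 > 250 → valid
(102,433,474): 102+433 > 474 → valid
(175,220,374): 175+220 > 374 → valid
(131,351,443): 131+351 > 443 → valid
5 of the 6 triples form a triangle.

5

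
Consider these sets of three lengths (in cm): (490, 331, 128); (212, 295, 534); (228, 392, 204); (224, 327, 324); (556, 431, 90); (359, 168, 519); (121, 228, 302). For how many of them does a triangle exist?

(128,331,490): 128+331 ≤ 490 → not valid
(212,295,534): 212+295 ≤ 534 → not valid
(204,228,392): 204+228 > 392 → valid
(224,324,327): 224+324 > 327 → valid
(90,431,556): 90+431 ≤ 556 → not valid
(168,359,519): 168+359 > 519 → valid
(121,228,302): 121+228 > 302 → valid
4 of the 7 triples form a triangle.

4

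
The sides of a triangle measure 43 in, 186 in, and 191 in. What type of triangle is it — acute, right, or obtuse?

Compare the square of the longest side to the sum of squares of the other two: 43² + 186² = 36445 < 36481 = 191².

obtuse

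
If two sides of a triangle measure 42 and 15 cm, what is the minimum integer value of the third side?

28

The third side must be strictly greater than |42 − 15| = 27.
The smallest integer above 27 is 28.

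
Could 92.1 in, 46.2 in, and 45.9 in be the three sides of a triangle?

The two shorter sides sum to 92.1, exactly equal to the longest side 92.1.
That gives only a degenerate (flat) triangle — the inequality must be strict.

No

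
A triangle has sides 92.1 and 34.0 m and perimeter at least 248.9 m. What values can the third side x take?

Triangle inequality alone gives 58.1 < x < 126.1.
The perimeter condition gives x ≥ 248.9 − 92.1 − 34.0 = 122.8.
Intersecting the two: 122.8 ≤ x < 126.1.

122.8 ≤ x < 126.1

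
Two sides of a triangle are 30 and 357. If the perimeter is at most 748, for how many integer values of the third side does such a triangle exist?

34

Triangle inequality: 327 < x < 387. Perimeter ≤ 748 gives x ≤ 748 − 30 − 357 = 361.
So 327 < x ≤ 361; integers 328 through 361: 34 values.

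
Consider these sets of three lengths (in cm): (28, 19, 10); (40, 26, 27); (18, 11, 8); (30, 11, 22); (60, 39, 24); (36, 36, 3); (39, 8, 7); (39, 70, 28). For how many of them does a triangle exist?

6

(10,19,28): 10+19 > 28 → valid
(26,27,40): 26+27 > 40 → valid
(8,11,18): 8+11 > 18 → valid
(11,22,30): 11+22 > 30 → valid
(24,39,60): 24+39 > 60 → valid
(3,36,36): 3+36 > 36 → valid
(7,8,39): 7+8 ≤ 39 → not valid
(28,39,70): 28+39 ≤ 70 → not valid
6 of the 8 triples form a triangle.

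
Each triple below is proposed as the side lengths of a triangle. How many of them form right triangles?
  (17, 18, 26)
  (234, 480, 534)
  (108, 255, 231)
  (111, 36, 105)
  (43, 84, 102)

(17,18,26): 17²+18² = 613 < 676 = 26² → obtuse
(234,480,534): 234²+480² = 285156 = 534² → right
(108,255,231): 108²+231² = 65025 = 255² → right
(111,36,105): 36²+105² = 12321 = 111² → right
(43,84,102): 43²+84² = 8905 < 10404 = 102² → obtuse
3 of the 5 are right.

3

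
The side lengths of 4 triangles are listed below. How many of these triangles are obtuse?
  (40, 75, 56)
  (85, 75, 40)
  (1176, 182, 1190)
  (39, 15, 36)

1

(40,75,56): 40²+56² = 4736 < 5625 = 75² → obtuse
(85,75,40): 40²+75² = 7225 = 85² → right
(1176,182,1190): 182²+1176² = 1416100 = 1190² → right
(39,15,36): 15²+36² = 1521 = 39² → right
1 of the 4 is obtuse.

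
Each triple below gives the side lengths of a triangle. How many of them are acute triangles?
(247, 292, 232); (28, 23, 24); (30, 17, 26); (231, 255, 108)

3

(247,292,232): 232²+247² = 114833 > 85264 = 292² → acute
(28,23,24): 23²+24² = 1105 > 784 = 28² → acute
(30,17,26): 17²+26² = 965 > 900 = 30² → acute
(231,255,108): 108²+231² = 65025 = 255² → right
3 of the 4 are acute.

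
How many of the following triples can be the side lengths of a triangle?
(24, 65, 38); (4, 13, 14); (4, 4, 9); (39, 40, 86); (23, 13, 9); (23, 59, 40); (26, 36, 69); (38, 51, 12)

(24,38,65): 24+38 ≤ 65 → not valid
(4,13,14): 4+13 > 14 → valid
(4,4,9): 4+4 ≤ 9 → not valid
(39,40,86): 39+40 ≤ 86 → not valid
(9,13,23): 9+13 ≤ 23 → not valid
(23,40,59): 23+40 > 59 → valid
(26,36,69): 26+36 ≤ 69 → not valid
(12,38,51): 12+38 ≤ 51 → not valid
2 of the 8 triples form a triangle.

2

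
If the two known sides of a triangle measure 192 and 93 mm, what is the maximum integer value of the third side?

284

The third side must be strictly less than 192 + 93 = 285.
The largest integer below 285 is 284.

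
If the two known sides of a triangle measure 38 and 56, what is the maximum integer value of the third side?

93

The third side must be strictly less than 38 + 56 = 94.
The largest integer below 94 is 93.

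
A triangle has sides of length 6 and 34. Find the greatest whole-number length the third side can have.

The third side must be strictly less than 6 + 34 = 40.
The largest integer below 40 is 39.

39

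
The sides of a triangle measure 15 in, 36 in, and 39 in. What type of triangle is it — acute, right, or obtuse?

right

Compare the square of the longest side to the sum of squares of the other two: 15² + 36² = 1521 = 39².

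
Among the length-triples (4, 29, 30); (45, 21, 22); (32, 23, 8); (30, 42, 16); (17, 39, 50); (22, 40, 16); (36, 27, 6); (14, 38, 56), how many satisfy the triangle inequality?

3

(4,29,30): 4+29 > 30 → valid
(21,22,45): 21+22 ≤ 45 → not valid
(8,23,32): 8+23 ≤ 32 → not valid
(16,30,42): 16+30 > 42 → valid
(17,39,50): 17+39 > 50 → valid
(16,22,40): 16+22 ≤ 40 → not valid
(6,27,36): 6+27 ≤ 36 → not valid
(14,38,56): 14+38 ≤ 56 → not valid
3 of the 8 triples form a triangle.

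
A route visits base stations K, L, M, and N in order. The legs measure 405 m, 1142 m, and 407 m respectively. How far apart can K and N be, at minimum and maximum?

The maximum is all hops collinear in one direction: 405 + 1142 + 407 = 1954.
The longest hop is 1142; the others sum to 812. Folding the others back against it leaves at least 1142 − 812 = 330.

330 ≤ KN ≤ 1954 m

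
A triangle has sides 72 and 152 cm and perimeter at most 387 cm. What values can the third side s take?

Triangle inequality alone gives 80 < s < 224.
The perimeter condition gives s ≤ 387 − 72 − 152 = 163.
Intersecting the two: 80 < s ≤ 163.

80 < s ≤ 163 cm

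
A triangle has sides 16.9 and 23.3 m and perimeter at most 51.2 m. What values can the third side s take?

6.4 < s ≤ 11.0 m

Triangle inequality alone gives 6.4 < s < 40.2.
The perimeter condition gives s ≤ 51.2 − 16.9 − 23.3 = 11.0.
Intersecting the two: 6.4 < s ≤ 11.0.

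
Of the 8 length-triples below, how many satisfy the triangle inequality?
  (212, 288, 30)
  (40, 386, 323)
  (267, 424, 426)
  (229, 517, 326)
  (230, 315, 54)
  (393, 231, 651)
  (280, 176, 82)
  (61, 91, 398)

(30,212,288): 30+212 ≤ 288 → not valid
(40,323,386): 40+323 ≤ 386 → not valid
(267,424,426): 267+424 > 426 → valid
(229,326,517): 229+326 > 517 → valid
(54,230,315): 54+230 ≤ 315 → not valid
(231,393,651): 231+393 ≤ 651 → not valid
(82,176,280): 82+176 ≤ 280 → not valid
(61,91,398): 61+91 ≤ 398 → not valid
2 of the 8 triples form a triangle.

2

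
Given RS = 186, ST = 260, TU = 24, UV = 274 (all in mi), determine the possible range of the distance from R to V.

The maximum is all hops collinear in one direction: 186 + 260 + 24 + 274 = 744.
The longest hop is 274; the others sum to 470. Since 274 ≤ 470, the path can fold back on itself completely, so the minimum distance is 0.

0 ≤ RV ≤ 744 mi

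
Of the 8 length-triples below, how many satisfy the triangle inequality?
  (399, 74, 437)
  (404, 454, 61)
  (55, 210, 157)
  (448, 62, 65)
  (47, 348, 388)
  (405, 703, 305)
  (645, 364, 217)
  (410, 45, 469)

5

(74,399,437): 74+399 > 437 → valid
(61,404,454): 61+404 > 454 → valid
(55,157,210): 55+157 > 210 → valid
(62,65,448): 62+65 ≤ 448 → not valid
(47,348,388): 47+348 > 388 → valid
(305,405,703): 305+405 > 703 → valid
(217,364,645): 217+364 ≤ 645 → not valid
(45,410,469): 45+410 ≤ 469 → not valid
5 of the 8 triples form a triangle.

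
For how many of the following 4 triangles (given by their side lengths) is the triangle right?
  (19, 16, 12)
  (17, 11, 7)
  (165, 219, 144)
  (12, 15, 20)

(19,16,12): 12²+16² = 400 > 361 = 19² → acute
(17,11,7): 7²+11² = 170 < 289 = 17² → obtuse
(165,219,144): 144²+165² = 47961 = 219² → right
(12,15,20): 12²+15² = 369 < 400 = 20² → obtuse
1 of the 4 is right.

1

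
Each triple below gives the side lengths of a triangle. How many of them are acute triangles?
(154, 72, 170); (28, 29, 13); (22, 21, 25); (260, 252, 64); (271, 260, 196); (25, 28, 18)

4

(154,72,170): 72²+154² = 28900 = 170² → right
(28,29,13): 13²+28² = 953 > 841 = 29² → acute
(22,21,25): 21²+22² = 925 > 625 = 25² → acute
(260,252,64): 64²+252² = 67600 = 260² → right
(271,260,196): 196²+260² = 106016 > 73441 = 271² → acute
(25,28,18): 18²+25² = 949 > 784 = 28² → acute
4 of the 6 are acute.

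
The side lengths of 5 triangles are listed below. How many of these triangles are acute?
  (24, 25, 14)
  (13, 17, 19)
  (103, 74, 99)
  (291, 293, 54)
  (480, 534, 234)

4

(24,25,14): 14²+24² = 772 > 625 = 25² → acute
(13,17,19): 13²+17² = 458 > 361 = 19² → acute
(103,74,99): 74²+99² = 15277 > 10609 = 103² → acute
(291,293,54): 54²+291² = 87597 > 85849 = 293² → acute
(480,534,234): 234²+480² = 285156 = 534² → right
4 of the 5 are acute.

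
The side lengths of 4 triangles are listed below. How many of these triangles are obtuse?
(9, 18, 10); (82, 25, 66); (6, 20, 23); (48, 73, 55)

3

(9,18,10): 9²+10² = 181 < 324 = 18² → obtuse
(82,25,66): 25²+66² = 4981 < 6724 = 82² → obtuse
(6,20,23): 6²+20² = 436 < 529 = 23² → obtuse
(48,73,55): 48²+55² = 5329 = 73² → right
3 of the 4 are obtuse.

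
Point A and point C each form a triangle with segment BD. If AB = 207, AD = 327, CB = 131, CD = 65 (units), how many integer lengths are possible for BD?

From triangle ABD: 120 < BD < 534.
From triangle CBD: 66 < BD < 196.
Intersection: 120 < BD < 196, so integers 121 through 195: 75 values.

75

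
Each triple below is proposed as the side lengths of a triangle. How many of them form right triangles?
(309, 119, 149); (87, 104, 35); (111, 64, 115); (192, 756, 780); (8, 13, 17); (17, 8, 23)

1

(309,119,149): 119+149 ≤ 309, not a triangle
(87,104,35): 35²+87² = 8794 < 10816 = 104² → obtuse
(111,64,115): 64²+111² = 16417 > 13225 = 115² → acute
(192,756,780): 192²+756² = 608400 = 780² → right
(8,13,17): 8²+13² = 233 < 289 = 17² → obtuse
(17,8,23): 8²+17² = 353 < 529 = 23² → obtuse
1 of the 6 is right.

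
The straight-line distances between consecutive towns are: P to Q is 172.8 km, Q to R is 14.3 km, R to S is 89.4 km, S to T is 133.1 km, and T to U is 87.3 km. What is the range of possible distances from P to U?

The maximum is all hops collinear in one direction: 172.8 + 14.3 + 89.4 + 133.1 + 87.3 = 496.9.
The longest hop is 172.8; the others sum to 324.1. Since 172.8 ≤ 324.1, the path can fold back on itself completely, so the minimum distance is 0.

0 ≤ PU ≤ 496.9 km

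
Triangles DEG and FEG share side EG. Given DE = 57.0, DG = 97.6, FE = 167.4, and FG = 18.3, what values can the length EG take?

149.1 < EG < 154.6

From triangle DEG: |57.0 − 97.6| < EG < 57.0 + 97.6, i.e. 40.6 < EG < 154.6.
From triangle FEG: 149.1 < EG < 185.7.
Both must hold, so EG lies in the intersection.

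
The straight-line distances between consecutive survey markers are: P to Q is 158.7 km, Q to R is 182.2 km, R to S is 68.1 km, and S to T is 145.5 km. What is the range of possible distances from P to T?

The maximum is all hops collinear in one direction: 158.7 + 182.2 + 68.1 + 145.5 = 554.5.
The longest hop is 182.2; the others sum to 372.3. Since 182.2 ≤ 372.3, the path can fold back on itself completely, so the minimum distance is 0.

0 ≤ PT ≤ 554.5 km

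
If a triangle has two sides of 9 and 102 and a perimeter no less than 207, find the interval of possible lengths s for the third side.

Triangle inequality alone gives 93 < s < 111.
The perimeter condition gives s ≥ 207 − 9 − 102 = 96.
Intersecting the two: 96 ≤ s < 111.

96 ≤ s < 111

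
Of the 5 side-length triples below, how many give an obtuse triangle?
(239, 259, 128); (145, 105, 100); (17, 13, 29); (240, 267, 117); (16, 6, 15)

1

(239,259,128): 128²+239² = 73505 > 67081 = 259² → acute
(145,105,100): 100²+105² = 21025 = 145² → right
(17,13,29): 13²+17² = 458 < 841 = 29² → obtuse
(240,267,117): 117²+240² = 71289 = 267² → right
(16,6,15): 6²+15² = 261 > 256 = 16² → acute
1 of the 5 is obtuse.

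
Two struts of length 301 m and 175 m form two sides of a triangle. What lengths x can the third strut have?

By the triangle inequality, x must be less than 301 + 175 = 476 and greater than |301 − 175| = 126.

126 < x < 476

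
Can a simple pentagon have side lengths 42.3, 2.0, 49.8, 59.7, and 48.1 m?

Yes

A pentagon exists iff every side is shorter than the sum of the others — equivalently, the longest side is less than the sum of the rest.
Longest side 59.7 < 142.2 (sum of the remaining 4), so yes.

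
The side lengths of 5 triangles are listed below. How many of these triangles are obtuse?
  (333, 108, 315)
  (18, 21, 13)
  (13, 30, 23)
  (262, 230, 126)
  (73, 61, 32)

(333,108,315): 108²+315² = 110889 = 333² → right
(18,21,13): 13²+18² = 493 > 441 = 21² → acute
(13,30,23): 13²+23² = 698 < 900 = 30² → obtuse
(262,230,126): 126²+230² = 68776 > 68644 = 262² → acute
(73,61,32): 32²+61² = 4745 < 5329 = 73² → obtuse
2 of the 5 are obtuse.

2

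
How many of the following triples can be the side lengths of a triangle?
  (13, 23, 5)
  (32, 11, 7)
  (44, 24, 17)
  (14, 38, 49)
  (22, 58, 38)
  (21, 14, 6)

(5,13,23): 5+13 ≤ 23 → not valid
(7,11,32): 7+11 ≤ 32 → not valid
(17,24,44): 17+24 ≤ 44 → not valid
(14,38,49): 14+38 > 49 → valid
(22,38,58): 22+38 > 58 → valid
(6,14,21): 6+14 ≤ 21 → not valid
2 of the 6 triples form a triangle.

2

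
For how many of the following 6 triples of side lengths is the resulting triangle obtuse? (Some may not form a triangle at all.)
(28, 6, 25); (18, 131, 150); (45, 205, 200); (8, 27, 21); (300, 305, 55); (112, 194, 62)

(28,6,25): 6²+25² = 661 < 784 = 28² → obtuse
(18,131,150): 18+131 ≤ 150, not a triangle
(45,205,200): 45²+200² = 42025 = 205² → right
(8,27,21): 8²+21² = 505 < 729 = 27² → obtuse
(300,305,55): 55²+300² = 93025 = 305² → right
(112,194,62): 62+112 ≤ 194, not a triangle
2 of the 6 are obtuse.

2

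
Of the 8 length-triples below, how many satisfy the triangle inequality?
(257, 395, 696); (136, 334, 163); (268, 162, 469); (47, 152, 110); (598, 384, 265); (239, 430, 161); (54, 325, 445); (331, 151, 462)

(257,395,696): 257+395 ≤ 696 → not valid
(136,163,334): 136+163 ≤ 334 → not valid
(162,268,469): 162+268 ≤ 469 → not valid
(47,110,152): 47+110 > 152 → valid
(265,384,598): 265+384 > 598 → valid
(161,239,430): 161+239 ≤ 430 → not valid
(54,325,445): 54+325 ≤ 445 → not valid
(151,331,462): 151+331 > 462 → valid
3 of the 8 triples form a triangle.

3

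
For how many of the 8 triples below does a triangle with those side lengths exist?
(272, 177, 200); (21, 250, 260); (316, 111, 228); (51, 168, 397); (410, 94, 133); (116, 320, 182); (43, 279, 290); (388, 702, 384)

(177,200,272): 177+200 > 272 → valid
(21,250,260): 21+250 > 260 → valid
(111,228,316): 111+228 > 316 → valid
(51,168,397): 51+168 ≤ 397 → not valid
(94,133,410): 94+133 ≤ 410 → not valid
(116,182,320): 116+182 ≤ 320 → not valid
(43,279,290): 43+279 > 290 → valid
(384,388,702): 384+388 > 702 → valid
5 of the 8 triples form a triangle.

5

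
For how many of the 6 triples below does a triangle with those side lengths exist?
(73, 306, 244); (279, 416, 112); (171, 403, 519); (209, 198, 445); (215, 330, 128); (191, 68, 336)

(73,244,306): 73+244 > 306 → valid
(112,279,416): 112+279 ≤ 416 → not valid
(171,403,519): 171+403 > 519 → valid
(198,209,445): 198+209 ≤ 445 → not valid
(128,215,330): 128+215 > 330 → valid
(68,191,336): 68+191 ≤ 336 → not valid
3 of the 6 triples form a triangle.

3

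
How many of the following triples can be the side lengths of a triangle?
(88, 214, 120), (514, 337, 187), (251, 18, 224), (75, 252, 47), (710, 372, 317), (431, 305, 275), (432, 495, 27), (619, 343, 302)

(88,120,214): 88+120 ≤ 214 → not valid
(187,337,514): 187+337 > 514 → valid
(18,224,251): 18+224 ≤ 251 → not valid
(47,75,252): 47+75 ≤ 252 → not valid
(317,372,710): 317+372 ≤ 710 → not valid
(275,305,431): 275+305 > 431 → valid
(27,432,495): 27+432 ≤ 495 → not valid
(302,343,619): 302+343 > 619 → valid
3 of the 8 triples form a triangle.

3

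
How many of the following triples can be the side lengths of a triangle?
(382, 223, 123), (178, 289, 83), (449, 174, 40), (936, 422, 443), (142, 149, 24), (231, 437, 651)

2

(123,223,382): 123+223 ≤ 382 → not valid
(83,178,289): 83+178 ≤ 289 → not valid
(40,174,449): 40+174 ≤ 449 → not valid
(422,443,936): 422+443 ≤ 936 → not valid
(24,142,149): 24+142 > 149 → valid
(231,437,651): 231+437 > 651 → valid
2 of the 6 triples form a triangle.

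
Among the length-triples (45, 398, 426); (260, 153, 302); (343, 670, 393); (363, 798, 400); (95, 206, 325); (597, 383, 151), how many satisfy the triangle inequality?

(45,398,426): 45+398 > 426 → valid
(153,260,302): 153+260 > 302 → valid
(343,393,670): 343+393 > 670 → valid
(363,400,798): 363+400 ≤ 798 → not valid
(95,206,325): 95+206 ≤ 325 → not valid
(151,383,597): 151+383 ≤ 597 → not valid
3 of the 6 triples form a triangle.

3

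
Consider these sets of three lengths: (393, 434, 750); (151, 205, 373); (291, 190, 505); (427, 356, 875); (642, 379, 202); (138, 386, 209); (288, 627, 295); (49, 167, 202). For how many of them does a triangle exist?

(393,434,750): 393+434 > 750 → valid
(151,205,373): 151+205 ≤ 373 → not valid
(190,291,505): 190+291 ≤ 505 → not valid
(356,427,875): 356+427 ≤ 875 → not valid
(202,379,642): 202+379 ≤ 642 → not valid
(138,209,386): 138+209 ≤ 386 → not valid
(288,295,627): 288+295 ≤ 627 → not valid
(49,167,202): 49+167 > 202 → valid
2 of the 8 triples form a triangle.

2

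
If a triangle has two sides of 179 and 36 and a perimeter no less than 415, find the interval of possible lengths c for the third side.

200 ≤ c < 215

Triangle inequality alone gives 143 < c < 215.
The perimeter condition gives c ≥ 415 − 179 − 36 = 200.
Intersecting the two: 200 ≤ c < 215.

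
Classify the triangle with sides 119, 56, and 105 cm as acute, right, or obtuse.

right

Compare the square of the longest side to the sum of squares of the other two: 56² + 105² = 14161 = 119².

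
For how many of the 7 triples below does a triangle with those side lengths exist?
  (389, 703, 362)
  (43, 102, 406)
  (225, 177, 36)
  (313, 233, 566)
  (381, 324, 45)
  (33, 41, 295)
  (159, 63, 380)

(362,389,703): 362+389 > 703 → valid
(43,102,406): 43+102 ≤ 406 → not valid
(36,177,225): 36+177 ≤ 225 → not valid
(233,313,566): 233+313 ≤ 566 → not valid
(45,324,381): 45+324 ≤ 381 → not valid
(33,41,295): 33+41 ≤ 295 → not valid
(63,159,380): 63+159 ≤ 380 → not valid
1 of the 7 triples forms a triangle.

1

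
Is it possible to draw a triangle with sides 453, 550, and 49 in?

The longest side is 550, but the other two sum to only 502.
502 < 550, so the triangle inequality fails.

No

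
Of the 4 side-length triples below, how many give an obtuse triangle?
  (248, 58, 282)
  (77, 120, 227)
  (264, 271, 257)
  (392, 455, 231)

(248,58,282): 58²+248² = 64868 < 79524 = 282² → obtuse
(77,120,227): 77+120 ≤ 227, not a triangle
(264,271,257): 257²+264² = 135745 > 73441 = 271² → acute
(392,455,231): 231²+392² = 207025 = 455² → right
1 of the 4 is obtuse.

1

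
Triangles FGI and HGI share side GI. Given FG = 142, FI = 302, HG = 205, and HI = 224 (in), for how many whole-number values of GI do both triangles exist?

268

From triangle FGI: 160 < GI < 444.
From triangle HGI: 19 < GI < 429.
Intersection: 160 < GI < 429, so integers 161 through 428: 268 values.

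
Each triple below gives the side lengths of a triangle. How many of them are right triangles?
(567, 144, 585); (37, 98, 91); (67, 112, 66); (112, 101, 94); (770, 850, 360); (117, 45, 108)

3

(567,144,585): 144²+567² = 342225 = 585² → right
(37,98,91): 37²+91² = 9650 > 9604 = 98² → acute
(67,112,66): 66²+67² = 8845 < 12544 = 112² → obtuse
(112,101,94): 94²+101² = 19037 > 12544 = 112² → acute
(770,850,360): 360²+770² = 722500 = 850² → right
(117,45,108): 45²+108² = 13689 = 117² → right
3 of the 6 are right.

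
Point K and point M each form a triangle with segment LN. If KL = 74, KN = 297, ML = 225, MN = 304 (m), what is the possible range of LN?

223 < LN < 371

From triangle KLN: |74 − 297| < LN < 74 + 297, i.e. 223 < LN < 371.
From triangle MLN: 79 < LN < 529.
Both must hold, so LN lies in the intersection.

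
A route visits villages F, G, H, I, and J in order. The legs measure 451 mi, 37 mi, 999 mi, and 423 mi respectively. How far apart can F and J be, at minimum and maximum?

88 ≤ FJ ≤ 1910 mi

The maximum is all hops collinear in one direction: 451 + 37 + 999 + 423 = 1910.
The longest hop is 999; the others sum to 911. Folding the others back against it leaves at least 999 − 911 = 88.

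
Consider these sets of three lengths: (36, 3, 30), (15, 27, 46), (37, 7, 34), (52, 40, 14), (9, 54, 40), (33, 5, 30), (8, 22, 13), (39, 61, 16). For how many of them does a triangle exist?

(3,30,36): 3+30 ≤ 36 → not valid
(15,27,46): 15+27 ≤ 46 → not valid
(7,34,37): 7+34 > 37 → valid
(14,40,52): 14+40 > 52 → valid
(9,40,54): 9+40 ≤ 54 → not valid
(5,30,33): 5+30 > 33 → valid
(8,13,22): 8+13 ≤ 22 → not valid
(16,39,61): 16+39 ≤ 61 → not valid
3 of the 8 triples form a triangle.

3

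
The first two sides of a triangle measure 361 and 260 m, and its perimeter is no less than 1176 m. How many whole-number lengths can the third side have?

Triangle inequality: 101 < x < 621. Perimeter ≥ 1176 gives x ≥ 1176 − 361 − 260 = 555.
So 555 ≤ x < 621; integers 555 through 620: 66 values.

66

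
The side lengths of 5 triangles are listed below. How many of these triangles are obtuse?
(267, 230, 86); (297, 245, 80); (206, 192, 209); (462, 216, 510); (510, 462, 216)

2

(267,230,86): 86²+230² = 60296 < 71289 = 267² → obtuse
(297,245,80): 80²+245² = 66425 < 88209 = 297² → obtuse
(206,192,209): 192²+206² = 79300 > 43681 = 209² → acute
(462,216,510): 216²+462² = 260100 = 510² → right
(510,462,216): 216²+462² = 260100 = 510² → right
2 of the 5 are obtuse.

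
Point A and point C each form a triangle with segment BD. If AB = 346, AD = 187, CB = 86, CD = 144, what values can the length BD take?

From triangle ABD: |346 − 187| < BD < 346 + 187, i.e. 159 < BD < 533.
From triangle CBD: 58 < BD < 230.
Both must hold, so BD lies in the intersection.

159 < BD < 230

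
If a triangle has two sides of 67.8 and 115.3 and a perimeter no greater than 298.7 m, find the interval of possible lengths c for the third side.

Triangle inequality alone gives 47.5 < c < 183.1.
The perimeter condition gives c ≤ 298.7 − 67.8 − 115.3 = 115.6.
Intersecting the two: 47.5 < c ≤ 115.6.

47.5 < c ≤ 115.6 m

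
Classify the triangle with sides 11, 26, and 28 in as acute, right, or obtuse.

Compare the square of the longest side to the sum of squares of the other two: 11² + 26² = 797 > 784 = 28².

acute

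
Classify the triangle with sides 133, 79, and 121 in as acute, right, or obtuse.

acute

Compare the square of the longest side to the sum of squares of the other two: 79² + 121² = 20882 > 17689 = 133².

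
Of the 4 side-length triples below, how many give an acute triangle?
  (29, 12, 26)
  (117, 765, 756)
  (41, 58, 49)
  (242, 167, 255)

2

(29,12,26): 12²+26² = 820 < 841 = 29² → obtuse
(117,765,756): 117²+756² = 585225 = 765² → right
(41,58,49): 41²+49² = 4082 > 3364 = 58² → acute
(242,167,255): 167²+242² = 86453 > 65025 = 255² → acute
2 of the 4 are acute.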